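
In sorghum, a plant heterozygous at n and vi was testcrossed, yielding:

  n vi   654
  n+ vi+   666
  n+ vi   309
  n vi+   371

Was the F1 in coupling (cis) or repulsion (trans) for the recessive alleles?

cis

The two most frequent classes are n+ vi+ (666) and n vi (654); these are the parental (non-recombinant) types.
So the F1 carried n+ vi+ on one chromosome and n vi on the other — the recessive alleles are on the same chromosome (cis / coupling).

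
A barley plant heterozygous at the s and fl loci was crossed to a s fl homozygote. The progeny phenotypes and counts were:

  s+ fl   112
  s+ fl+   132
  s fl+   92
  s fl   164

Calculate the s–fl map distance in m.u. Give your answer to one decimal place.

The two most frequent classes, s+ fl+ (132) and s fl (164), are the parental types, so the F1 was s+ fl+ / s fl.
The recombinant classes are s+ fl and s fl+: 112 + 92 = 204.
Recombination frequency = 204/500 = 0.4080 ≈ 40.8%, i.e. 40.8 m.u.

40.8 m.u.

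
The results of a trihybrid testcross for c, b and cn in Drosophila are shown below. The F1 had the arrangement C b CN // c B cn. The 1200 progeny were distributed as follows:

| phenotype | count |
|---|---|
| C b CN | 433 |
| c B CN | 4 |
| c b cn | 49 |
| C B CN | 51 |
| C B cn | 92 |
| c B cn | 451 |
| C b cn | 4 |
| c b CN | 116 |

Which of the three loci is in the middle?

cn

The two rarest classes, C b cn and c B CN, are the double crossovers. Comparing them with the parentals, only the cn allele has switched, so cn is the middle locus and the order is c – cn – b.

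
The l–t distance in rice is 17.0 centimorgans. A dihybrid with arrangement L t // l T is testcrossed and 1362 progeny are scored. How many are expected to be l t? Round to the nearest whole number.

A map distance of 17.0 centimorgans corresponds to a recombination frequency of 0.170.
The F1 is L t / l T, so l t is a recombinant gamete class with expected frequency r/2 = 0.170/2 = 0.0850.
Expected number = 0.0850 × 1362 = 115.77 ≈ 116.

116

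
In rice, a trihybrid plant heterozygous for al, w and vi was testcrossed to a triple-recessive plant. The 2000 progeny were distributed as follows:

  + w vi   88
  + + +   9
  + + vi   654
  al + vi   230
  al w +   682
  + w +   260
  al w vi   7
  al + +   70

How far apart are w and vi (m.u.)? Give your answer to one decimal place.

The two most frequent reciprocal classes, al w + and + + vi, are the parental types, so the F1 was al w + / + + vi.
The two rarest classes, al w vi and + + +, are the double crossovers. Comparing them with the parentals, only the vi allele has switched, so vi is the middle locus and the order is al – vi – w.
Crossovers in the vi–w interval produce the single-crossover classes al + + and + w vi (70 + 88 = 158) plus the double crossovers (16).
RF(vi–w) = (158 + 16) / 2000 = 174/2000 = 0.0870 → 8.7 m.u.

8.7 m.u.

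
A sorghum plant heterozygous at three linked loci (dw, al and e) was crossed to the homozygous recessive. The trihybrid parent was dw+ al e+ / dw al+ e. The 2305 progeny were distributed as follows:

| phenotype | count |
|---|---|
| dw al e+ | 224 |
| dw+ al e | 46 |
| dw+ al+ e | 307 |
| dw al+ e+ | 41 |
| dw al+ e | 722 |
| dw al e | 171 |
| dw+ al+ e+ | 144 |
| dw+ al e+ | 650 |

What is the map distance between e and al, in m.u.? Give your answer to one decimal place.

The two rarest classes, dw+ al e and dw al+ e+, are the double crossovers. Comparing them with the parentals, only the e allele has switched, so e is the middle locus and the order is dw – e – al.
Crossovers in the e–al interval produce the single-crossover classes dw+ al+ e+ and dw al e (144 + 171 = 315) plus the double crossovers (87).
RF(e–al) = (315 + 87) / 2305 = 402/2305 = 0.1744 → 17.4 m.u.

17.4 m.u.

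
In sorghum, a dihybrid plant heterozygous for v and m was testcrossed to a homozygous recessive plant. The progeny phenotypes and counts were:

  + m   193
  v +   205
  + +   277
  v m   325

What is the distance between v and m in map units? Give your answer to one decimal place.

The two most frequent classes, + + (277) and v m (325), are the parental types, so the F1 was + + / v m.
The recombinant classes are + m and v +: 193 + 205 = 398.
Recombination frequency = 398/1000 = 0.3980 ≈ 39.8%, i.e. 39.8 map units.

39.8 map units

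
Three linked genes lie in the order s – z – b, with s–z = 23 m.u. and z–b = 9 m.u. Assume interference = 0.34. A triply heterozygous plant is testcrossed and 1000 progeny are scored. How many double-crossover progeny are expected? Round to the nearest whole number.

14

Map distances give recombination frequencies of 0.230 and 0.090 for the two intervals.
With interference 0.34 (so coincidence = 0.66), expected double-crossover frequency = 0.230 × 0.090 × 0.66 = 0.01366.
Expected number = 0.01366 × 1000 = 13.66 ≈ 14.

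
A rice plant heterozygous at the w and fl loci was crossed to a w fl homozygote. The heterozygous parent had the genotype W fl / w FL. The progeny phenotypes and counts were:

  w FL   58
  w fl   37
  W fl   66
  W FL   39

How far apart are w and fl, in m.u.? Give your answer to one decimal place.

38.0 m.u.

The recombinant classes are W FL and w fl: 39 + 37 = 76.
Recombination frequency = 76/200 = 0.3800 ≈ 38.0%, i.e. 38.0 m.u.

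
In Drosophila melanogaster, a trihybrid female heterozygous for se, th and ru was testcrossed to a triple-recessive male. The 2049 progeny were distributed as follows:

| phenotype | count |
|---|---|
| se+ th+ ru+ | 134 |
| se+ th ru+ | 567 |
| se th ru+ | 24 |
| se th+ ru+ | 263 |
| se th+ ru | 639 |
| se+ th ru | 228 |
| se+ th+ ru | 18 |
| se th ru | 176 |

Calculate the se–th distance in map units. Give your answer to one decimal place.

The two most frequent reciprocal classes, se+ th ru+ and se th+ ru, are the parental types, so the F1 was se+ th ru+ / se th+ ru.
The two rarest classes, se th ru+ and se+ th+ ru, are the double crossovers. Comparing them with the parentals, only the se allele has switched, so se is the middle locus and the order is th – se – ru.
Crossovers in the th–se interval produce the single-crossover classes se+ th+ ru+ and se th ru (134 + 176 = 310) plus the double crossovers (42).
RF(th–se) = (310 + 42) / 2049 = 352/2049 = 0.1718 → 17.2 map units.

17.2 map units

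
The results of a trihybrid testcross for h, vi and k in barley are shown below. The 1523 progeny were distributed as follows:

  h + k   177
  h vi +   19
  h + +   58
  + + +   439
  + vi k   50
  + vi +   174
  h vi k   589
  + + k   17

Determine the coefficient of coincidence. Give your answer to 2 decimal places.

The two most frequent reciprocal classes, h vi k and + + +, are the parental types, so the F1 was h vi k / + + +.
The two rarest classes, h vi + and + + k, are the double crossovers. Comparing them with the parentals, only the k allele has switched, so k is the middle locus and the order is vi – k – h.
vi–k: (351 + 36)/1523 = 0.2541; k–h: (108 + 36)/1523 = 0.0946.
Expected DCO frequency = 0.2541 × 0.0946 ≈ 0.02404; observed = 36/1523 ≈ 0.02364.
Coefficient of coincidence = 0.02364/0.02404 ≈ 0.98.

0.98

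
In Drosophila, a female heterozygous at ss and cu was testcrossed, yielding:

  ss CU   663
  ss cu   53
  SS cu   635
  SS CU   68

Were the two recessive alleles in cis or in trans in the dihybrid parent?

trans

The two most frequent classes are SS cu (635) and ss CU (663); these are the parental (non-recombinant) types.
So the F1 carried SS cu on one chromosome and ss CU on the other — the recessive alleles are on opposite chromosomes (trans / repulsion).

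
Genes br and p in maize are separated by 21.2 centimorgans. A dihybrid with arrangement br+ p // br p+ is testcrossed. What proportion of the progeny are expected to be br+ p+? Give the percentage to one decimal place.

10.6%

A map distance of 21.2 centimorgans corresponds to a recombination frequency of 0.212.
The F1 is br+ p / br p+, so br+ p+ is a recombinant gamete class with expected frequency r/2 = 0.212/2 = 0.1060.
That is 0.1060 = 10.6% of the progeny.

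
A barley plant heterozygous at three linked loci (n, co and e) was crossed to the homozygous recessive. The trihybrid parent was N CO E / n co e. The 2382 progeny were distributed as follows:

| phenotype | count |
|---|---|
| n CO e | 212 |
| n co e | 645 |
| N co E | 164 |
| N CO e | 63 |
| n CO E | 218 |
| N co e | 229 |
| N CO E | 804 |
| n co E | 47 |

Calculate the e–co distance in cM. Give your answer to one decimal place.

The two rarest classes, N CO e and n co E, are the double crossovers. Comparing them with the parentals, only the e allele has switched, so e is the middle locus and the order is co – e – n.
Crossovers in the co–e interval produce the single-crossover classes N co E and n CO e (164 + 212 = 376) plus the double crossovers (110).
RF(co–e) = (376 + 110) / 2382 = 486/2382 = 0.2040 → 20.4 cM.

20.4 cM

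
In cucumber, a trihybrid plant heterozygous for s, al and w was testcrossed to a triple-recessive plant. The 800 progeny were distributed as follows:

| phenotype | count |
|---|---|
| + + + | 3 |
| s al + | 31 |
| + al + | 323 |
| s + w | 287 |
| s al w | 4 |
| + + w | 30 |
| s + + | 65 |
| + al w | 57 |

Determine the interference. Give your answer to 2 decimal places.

0.36

The two most frequent reciprocal classes, s + w and + al +, are the parental types, so the F1 was s + w / + al +.
The two rarest classes, s al w and + + +, are the double crossovers. Comparing them with the parentals, only the al allele has switched, so al is the middle locus and the order is w – al – s.
w–al: (122 + 7)/800 = 0.1613; al–s: (61 + 7)/800 = 0.0850.
Expected DCO frequency = 0.1613 × 0.0850 ≈ 0.01371; observed = 7/800 ≈ 0.00875.
Coefficient of coincidence = 0.00875/0.01371 ≈ 0.64; interference = 1 − 0.64 = 0.36.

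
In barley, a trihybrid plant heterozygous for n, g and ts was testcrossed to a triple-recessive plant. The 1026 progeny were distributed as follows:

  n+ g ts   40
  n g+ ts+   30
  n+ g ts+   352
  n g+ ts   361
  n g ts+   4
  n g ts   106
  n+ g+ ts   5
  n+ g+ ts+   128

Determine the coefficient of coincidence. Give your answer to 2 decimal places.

0.48

The two most frequent reciprocal classes, n g+ ts and n+ g ts+, are the parental types, so the F1 was n g+ ts / n+ g ts+.
The two rarest classes, n+ g+ ts and n g ts+, are the double crossovers. Comparing them with the parentals, only the n allele has switched, so n is the middle locus and the order is ts – n – g.
ts–n: (70 + 9)/1026 = 0.0770; n–g: (234 + 9)/1026 = 0.2368.
Expected DCO frequency = 0.0770 × 0.2368 ≈ 0.01823; observed = 9/1026 ≈ 0.00877.
Coefficient of coincidence = 0.00877/0.01823 ≈ 0.48.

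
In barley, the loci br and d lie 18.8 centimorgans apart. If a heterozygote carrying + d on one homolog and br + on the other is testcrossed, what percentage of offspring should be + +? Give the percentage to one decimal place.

A map distance of 18.8 centimorgans corresponds to a recombination frequency of 0.188.
The F1 is + d / br +, so + + is a recombinant gamete class with expected frequency r/2 = 0.188/2 = 0.0940.
That is 0.0940 = 9.4% of the progeny.

9.4%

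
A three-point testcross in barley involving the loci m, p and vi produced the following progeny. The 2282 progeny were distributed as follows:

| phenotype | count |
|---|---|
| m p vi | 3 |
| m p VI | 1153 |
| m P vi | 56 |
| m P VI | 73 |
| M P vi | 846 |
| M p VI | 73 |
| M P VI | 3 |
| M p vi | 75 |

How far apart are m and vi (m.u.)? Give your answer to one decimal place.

5.9 m.u.

The two most frequent reciprocal classes, M P vi and m p VI, are the parental types, so the F1 was M P vi / m p VI.
The two rarest classes, M P VI and m p vi, are the double crossovers. Comparing them with the parentals, only the vi allele has switched, so vi is the middle locus and the order is m – vi – p.
Crossovers in the m–vi interval produce the single-crossover classes m P vi and M p VI (56 + 73 = 129) plus the double crossovers (6).
RF(m–vi) = (129 + 6) / 2282 = 135/2282 = 0.0592 → 5.9 m.u.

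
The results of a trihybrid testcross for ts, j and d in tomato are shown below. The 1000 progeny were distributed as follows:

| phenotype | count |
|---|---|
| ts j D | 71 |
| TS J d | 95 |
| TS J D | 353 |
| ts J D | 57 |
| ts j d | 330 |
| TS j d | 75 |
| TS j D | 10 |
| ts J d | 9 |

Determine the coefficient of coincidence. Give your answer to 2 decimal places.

The two most frequent reciprocal classes, TS J D and ts j d, are the parental types, so the F1 was TS J D / ts j d.
The two rarest classes, TS j D and ts J d, are the double crossovers. Comparing them with the parentals, only the j allele has switched, so j is the middle locus and the order is ts – j – d.
ts–j: (132 + 19)/1000 = 0.1510; j–d: (166 + 19)/1000 = 0.1850.
Expected DCO frequency = 0.1510 × 0.1850 ≈ 0.02793; observed = 19/1000 ≈ 0.01900.
Coefficient of coincidence = 0.01900/0.02793 ≈ 0.68.

0.68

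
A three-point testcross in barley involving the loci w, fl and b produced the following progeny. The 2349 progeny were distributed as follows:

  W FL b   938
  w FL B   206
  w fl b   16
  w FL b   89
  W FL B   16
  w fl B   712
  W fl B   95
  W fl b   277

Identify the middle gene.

b

The two most frequent reciprocal classes, W FL b and w fl B, are the parental types, so the F1 was W FL b / w fl B.
The two rarest classes, W FL B and w fl b, are the double crossovers. Comparing them with the parentals, only the b allele has switched, so b is the middle locus and the order is w – b – fl.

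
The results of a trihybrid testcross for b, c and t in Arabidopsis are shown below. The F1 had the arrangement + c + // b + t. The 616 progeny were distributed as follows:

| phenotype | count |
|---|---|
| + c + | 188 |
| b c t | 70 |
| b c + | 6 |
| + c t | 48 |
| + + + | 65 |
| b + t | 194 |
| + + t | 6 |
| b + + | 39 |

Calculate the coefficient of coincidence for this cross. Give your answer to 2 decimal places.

0.51

The two rarest classes, b c + and + + t, are the double crossovers. Comparing them with the parentals, only the b allele has switched, so b is the middle locus and the order is t – b – c.
t–b: (87 + 12)/616 = 0.1607; b–c: (135 + 12)/616 = 0.2386.
Expected DCO frequency = 0.1607 × 0.2386 ≈ 0.03834; observed = 12/616 ≈ 0.01948.
Coefficient of coincidence = 0.01948/0.03834 ≈ 0.51.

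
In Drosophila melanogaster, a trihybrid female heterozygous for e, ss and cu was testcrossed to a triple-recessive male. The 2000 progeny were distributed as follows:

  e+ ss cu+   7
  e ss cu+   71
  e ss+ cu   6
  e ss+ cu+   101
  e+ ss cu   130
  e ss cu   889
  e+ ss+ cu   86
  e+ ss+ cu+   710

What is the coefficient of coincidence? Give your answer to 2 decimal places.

The two most frequent reciprocal classes, e+ ss+ cu+ and e ss cu, are the parental types, so the F1 was e+ ss+ cu+ / e ss cu.
The two rarest classes, e+ ss cu+ and e ss+ cu, are the double crossovers. Comparing them with the parentals, only the ss allele has switched, so ss is the middle locus and the order is e – ss – cu.
e–ss: (231 + 13)/2000 = 0.1220; ss–cu: (157 + 13)/2000 = 0.0850.
Expected DCO frequency = 0.1220 × 0.0850 ≈ 0.01037; observed = 13/2000 ≈ 0.00650.
Coefficient of coincidence = 0.00650/0.01037 ≈ 0.63.

0.63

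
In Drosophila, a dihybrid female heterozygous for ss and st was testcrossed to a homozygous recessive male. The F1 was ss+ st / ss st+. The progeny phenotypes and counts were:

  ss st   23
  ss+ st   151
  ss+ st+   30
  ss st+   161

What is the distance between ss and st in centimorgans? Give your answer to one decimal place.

14.5 centimorgans

The recombinant classes are ss+ st+ and ss st: 30 + 23 = 53.
Recombination frequency = 53/365 = 0.1452 ≈ 14.5%, i.e. 14.5 centimorgans.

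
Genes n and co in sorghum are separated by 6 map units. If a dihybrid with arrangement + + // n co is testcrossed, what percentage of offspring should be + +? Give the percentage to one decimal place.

47.0%

A map distance of 6 map units corresponds to a recombination frequency of 0.060.
The F1 is + + / n co, so + + is a parental gamete class with expected frequency (1 − r)/2 = 0.940/2 = 0.4700.
That is 0.4700 = 47.0% of the progeny.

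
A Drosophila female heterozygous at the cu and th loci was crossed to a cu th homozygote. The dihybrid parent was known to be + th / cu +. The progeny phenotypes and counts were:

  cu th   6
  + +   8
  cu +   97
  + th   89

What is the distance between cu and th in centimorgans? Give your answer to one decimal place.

The recombinant classes are + + and cu th: 8 + 6 = 14.
Recombination frequency = 14/200 = 0.0700 ≈ 7.0%, i.e. 7.0 centimorgans.

7.0 centimorgans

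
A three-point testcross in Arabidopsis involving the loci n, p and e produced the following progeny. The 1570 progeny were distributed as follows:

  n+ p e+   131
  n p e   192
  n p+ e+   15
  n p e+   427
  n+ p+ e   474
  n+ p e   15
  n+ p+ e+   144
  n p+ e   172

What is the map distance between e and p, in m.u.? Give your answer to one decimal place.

23.3 m.u.

The two most frequent reciprocal classes, n p e+ and n+ p+ e, are the parental types, so the F1 was n p e+ / n+ p+ e.
The two rarest classes, n p+ e+ and n+ p e, are the double crossovers. Comparing them with the parentals, only the p allele has switched, so p is the middle locus and the order is n – p – e.
Crossovers in the p–e interval produce the single-crossover classes n p e and n+ p+ e+ (192 + 144 = 336) plus the double crossovers (30).
RF(p–e) = (336 + 30) / 1570 = 366/1570 = 0.2331 → 23.3 m.u.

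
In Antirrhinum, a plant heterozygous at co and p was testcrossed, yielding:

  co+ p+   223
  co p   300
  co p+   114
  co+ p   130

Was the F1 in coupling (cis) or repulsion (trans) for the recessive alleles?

cis

The two most frequent classes are co+ p+ (223) and co p (300); these are the parental (non-recombinant) types.
So the F1 carried co+ p+ on one chromosome and co p on the other — the recessive alleles are on the same chromosome (cis / coupling).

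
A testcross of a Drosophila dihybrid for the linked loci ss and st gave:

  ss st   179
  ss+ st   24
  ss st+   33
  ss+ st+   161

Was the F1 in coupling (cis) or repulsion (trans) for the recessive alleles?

The two most frequent classes are ss+ st+ (161) and ss st (179); these are the parental (non-recombinant) types.
So the F1 carried ss+ st+ on one chromosome and ss st on the other — the recessive alleles are on the same chromosome (cis / coupling).

cis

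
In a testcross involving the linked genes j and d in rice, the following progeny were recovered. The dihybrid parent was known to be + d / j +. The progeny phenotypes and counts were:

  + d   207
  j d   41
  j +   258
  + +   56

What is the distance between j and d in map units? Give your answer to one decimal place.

The recombinant classes are + + and j d: 56 + 41 = 97.
Recombination frequency = 97/562 = 0.1726 ≈ 17.3%, i.e. 17.3 map units.

17.3 map units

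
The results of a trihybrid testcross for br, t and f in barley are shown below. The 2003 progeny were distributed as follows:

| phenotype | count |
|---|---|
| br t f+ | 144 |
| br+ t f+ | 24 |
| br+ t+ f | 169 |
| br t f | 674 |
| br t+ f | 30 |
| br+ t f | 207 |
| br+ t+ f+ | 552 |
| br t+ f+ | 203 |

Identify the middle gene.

t

The two most frequent reciprocal classes, br t f and br+ t+ f+, are the parental types, so the F1 was br t f / br+ t+ f+.
The two rarest classes, br t+ f and br+ t f+, are the double crossovers. Comparing them with the parentals, only the t allele has switched, so t is the middle locus and the order is br – t – f.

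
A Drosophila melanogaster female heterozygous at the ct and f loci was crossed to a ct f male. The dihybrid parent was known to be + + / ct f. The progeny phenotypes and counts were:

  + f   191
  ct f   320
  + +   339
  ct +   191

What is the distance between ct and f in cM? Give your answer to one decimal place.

The recombinant classes are + f and ct +: 191 + 191 = 382.
Recombination frequency = 382/1041 = 0.3670 ≈ 36.7%, i.e. 36.7 cM.

36.7 cM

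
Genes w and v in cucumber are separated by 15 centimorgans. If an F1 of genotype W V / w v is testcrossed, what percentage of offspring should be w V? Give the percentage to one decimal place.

7.5%

A map distance of 15 centimorgans corresponds to a recombination frequency of 0.150.
The F1 is W V / w v, so w V is a recombinant gamete class with expected frequency r/2 = 0.150/2 = 0.0750.
That is 0.0750 = 7.5% of the progeny.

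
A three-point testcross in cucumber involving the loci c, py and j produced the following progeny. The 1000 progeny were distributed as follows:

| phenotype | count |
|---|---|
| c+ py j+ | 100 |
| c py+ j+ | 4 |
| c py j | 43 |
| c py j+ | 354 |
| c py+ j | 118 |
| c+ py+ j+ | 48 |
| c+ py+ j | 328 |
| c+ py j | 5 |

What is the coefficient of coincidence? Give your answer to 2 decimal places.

0.40

The two most frequent reciprocal classes, c py j+ and c+ py+ j, are the parental types, so the F1 was c py j+ / c+ py+ j.
The two rarest classes, c py+ j+ and c+ py j, are the double crossovers. Comparing them with the parentals, only the py allele has switched, so py is the middle locus and the order is c – py – j.
c–py: (218 + 9)/1000 = 0.2270; py–j: (91 + 9)/1000 = 0.1000.
Expected DCO frequency = 0.2270 × 0.1000 ≈ 0.02270; observed = 9/1000 ≈ 0.00900.
Coefficient of coincidence = 0.00900/0.02270 ≈ 0.40.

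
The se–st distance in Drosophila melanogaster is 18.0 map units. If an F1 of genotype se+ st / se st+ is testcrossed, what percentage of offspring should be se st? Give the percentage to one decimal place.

9.0%

A map distance of 18.0 map units corresponds to a recombination frequency of 0.180.
The F1 is se+ st / se st+, so se st is a recombinant gamete class with expected frequency r/2 = 0.180/2 = 0.0900.
That is 0.0900 = 9.0% of the progeny.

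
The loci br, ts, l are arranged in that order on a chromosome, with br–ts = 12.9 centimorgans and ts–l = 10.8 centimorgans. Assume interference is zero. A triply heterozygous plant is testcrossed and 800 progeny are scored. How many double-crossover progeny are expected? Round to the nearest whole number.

11

Map distances give recombination frequencies of 0.129 and 0.108 for the two intervals.
With no interference, expected double-crossover frequency = 0.129 × 0.108 = 0.01393.
Expected number = 0.01393 × 800 = 11.15 ≈ 11.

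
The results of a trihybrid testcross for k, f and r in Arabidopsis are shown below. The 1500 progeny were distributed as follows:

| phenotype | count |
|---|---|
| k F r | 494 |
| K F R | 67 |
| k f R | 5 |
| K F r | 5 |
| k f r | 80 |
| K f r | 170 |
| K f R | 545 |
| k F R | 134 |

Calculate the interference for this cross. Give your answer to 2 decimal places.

The two most frequent reciprocal classes, K f R and k F r, are the parental types, so the F1 was K f R / k F r.
The two rarest classes, k f R and K F r, are the double crossovers. Comparing them with the parentals, only the k allele has switched, so k is the middle locus and the order is f – k – r.
f–k: (147 + 10)/1500 = 0.1047; k–r: (304 + 10)/1500 = 0.2093.
Expected DCO frequency = 0.1047 × 0.2093 ≈ 0.02191; observed = 10/1500 ≈ 0.00667.
Coefficient of coincidence = 0.00667/0.02191 ≈ 0.30; interference = 1 − 0.30 = 0.70.

0.70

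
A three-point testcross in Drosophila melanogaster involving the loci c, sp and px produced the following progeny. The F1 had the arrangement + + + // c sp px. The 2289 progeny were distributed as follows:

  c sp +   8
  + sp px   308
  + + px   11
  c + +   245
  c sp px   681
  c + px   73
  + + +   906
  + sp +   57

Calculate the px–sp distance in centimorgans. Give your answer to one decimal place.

6.5 centimorgans

The two rarest classes, + + px and c sp +, are the double crossovers. Comparing them with the parentals, only the px allele has switched, so px is the middle locus and the order is c – px – sp.
Crossovers in the px–sp interval produce the single-crossover classes + sp + and c + px (57 + 73 = 130) plus the double crossovers (19).
RF(px–sp) = (130 + 19) / 2289 = 149/2289 = 0.0651 → 6.5 centimorgans.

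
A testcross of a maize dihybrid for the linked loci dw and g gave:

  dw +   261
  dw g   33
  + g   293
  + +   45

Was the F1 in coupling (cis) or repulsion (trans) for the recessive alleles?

The two most frequent classes are + g (293) and dw + (261); these are the parental (non-recombinant) types.
So the F1 carried + g on one chromosome and dw + on the other — the recessive alleles are on opposite chromosomes (trans / repulsion).

trans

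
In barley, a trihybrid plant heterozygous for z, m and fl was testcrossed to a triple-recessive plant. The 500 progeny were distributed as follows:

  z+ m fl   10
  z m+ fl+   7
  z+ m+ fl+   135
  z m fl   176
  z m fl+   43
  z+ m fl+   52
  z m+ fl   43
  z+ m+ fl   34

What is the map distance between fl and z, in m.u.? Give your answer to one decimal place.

18.8 m.u.

The two most frequent reciprocal classes, z+ m+ fl+ and z m fl, are the parental types, so the F1 was z+ m+ fl+ / z m fl.
The two rarest classes, z m+ fl+ and z+ m fl, are the double crossovers. Comparing them with the parentals, only the z allele has switched, so z is the middle locus and the order is m – z – fl.
Crossovers in the z–fl interval produce the single-crossover classes z+ m+ fl and z m fl+ (34 + 43 = 77) plus the double crossovers (17).
RF(z–fl) = (77 + 17) / 500 = 94/500 = 0.1880 → 18.8 m.u.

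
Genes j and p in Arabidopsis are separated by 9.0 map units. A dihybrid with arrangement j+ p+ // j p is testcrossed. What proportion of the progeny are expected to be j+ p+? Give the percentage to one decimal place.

45.5%

A map distance of 9.0 map units corresponds to a recombination frequency of 0.090.
The F1 is j+ p+ / j p, so j+ p+ is a parental gamete class with expected frequency (1 − r)/2 = 0.910/2 = 0.4550.
That is 0.4550 = 45.5% of the progeny.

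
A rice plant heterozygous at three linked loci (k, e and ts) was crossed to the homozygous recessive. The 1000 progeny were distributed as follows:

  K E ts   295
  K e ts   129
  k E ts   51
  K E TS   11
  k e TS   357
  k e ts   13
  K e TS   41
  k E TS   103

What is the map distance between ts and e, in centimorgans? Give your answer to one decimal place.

The two most frequent reciprocal classes, K E ts and k e TS, are the parental types, so the F1 was K E ts / k e TS.
The two rarest classes, K E TS and k e ts, are the double crossovers. Comparing them with the parentals, only the ts allele has switched, so ts is the middle locus and the order is e – ts – k.
Crossovers in the e–ts interval produce the single-crossover classes K e ts and k E TS (129 + 103 = 232) plus the double crossovers (24).
RF(e–ts) = (232 + 24) / 1000 = 256/1000 = 0.2560 → 25.6 centimorgans.

25.6 centimorgans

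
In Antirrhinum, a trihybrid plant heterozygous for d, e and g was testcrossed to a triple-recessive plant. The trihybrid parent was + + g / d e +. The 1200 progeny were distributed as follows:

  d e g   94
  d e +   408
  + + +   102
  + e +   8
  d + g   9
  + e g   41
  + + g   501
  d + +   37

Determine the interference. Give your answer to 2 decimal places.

The two rarest classes, d + g and + e +, are the double crossovers. Comparing them with the parentals, only the d allele has switched, so d is the middle locus and the order is e – d – g.
e–d: (78 + 17)/1200 = 0.0792; d–g: (196 + 17)/1200 = 0.1775.
Expected DCO frequency = 0.0792 × 0.1775 ≈ 0.01406; observed = 17/1200 ≈ 0.01417.
Coefficient of coincidence = 0.01417/0.01406 ≈ 1.01; interference = 1 − 1.01 = -0.01.

-0.01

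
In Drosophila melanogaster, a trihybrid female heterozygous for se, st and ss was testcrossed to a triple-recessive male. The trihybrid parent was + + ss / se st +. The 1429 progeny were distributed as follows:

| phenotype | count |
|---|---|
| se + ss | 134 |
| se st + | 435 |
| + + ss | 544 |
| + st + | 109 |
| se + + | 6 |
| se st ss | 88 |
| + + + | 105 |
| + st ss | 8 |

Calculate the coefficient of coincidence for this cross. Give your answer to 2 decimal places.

The two rarest classes, + st ss and se + +, are the double crossovers. Comparing them with the parentals, only the st allele has switched, so st is the middle locus and the order is ss – st – se.
ss–st: (193 + 14)/1429 = 0.1449; st–se: (243 + 14)/1429 = 0.1798.
Expected DCO frequency = 0.1449 × 0.1798 ≈ 0.02605; observed = 14/1429 ≈ 0.00980.
Coefficient of coincidence = 0.00980/0.02605 ≈ 0.38.

0.38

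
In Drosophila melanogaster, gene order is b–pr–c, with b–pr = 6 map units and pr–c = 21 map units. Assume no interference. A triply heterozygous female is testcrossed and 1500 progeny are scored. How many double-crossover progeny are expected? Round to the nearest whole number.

Map distances give recombination frequencies of 0.060 and 0.210 for the two intervals.
With no interference, expected double-crossover frequency = 0.060 × 0.210 = 0.01260.
Expected number = 0.01260 × 1500 = 18.90 ≈ 19.

19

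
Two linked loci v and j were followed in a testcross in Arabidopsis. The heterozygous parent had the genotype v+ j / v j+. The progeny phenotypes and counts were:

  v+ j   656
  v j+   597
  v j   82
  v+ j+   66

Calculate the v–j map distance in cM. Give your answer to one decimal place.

10.6 cM

The recombinant classes are v+ j+ and v j: 66 + 82 = 148.
Recombination frequency = 148/1401 = 0.1056 ≈ 10.6%, i.e. 10.6 cM.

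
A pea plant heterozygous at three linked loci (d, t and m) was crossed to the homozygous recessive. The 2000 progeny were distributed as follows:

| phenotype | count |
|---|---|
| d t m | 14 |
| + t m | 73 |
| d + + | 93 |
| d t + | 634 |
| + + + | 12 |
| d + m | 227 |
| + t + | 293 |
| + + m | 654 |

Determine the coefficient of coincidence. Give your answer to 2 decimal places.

The two most frequent reciprocal classes, + + m and d t +, are the parental types, so the F1 was + + m / d t +.
The two rarest classes, + + + and d t m, are the double crossovers. Comparing them with the parentals, only the m allele has switched, so m is the middle locus and the order is d – m – t.
d–m: (520 + 26)/2000 = 0.2730; m–t: (166 + 26)/2000 = 0.0960.
Expected DCO frequency = 0.2730 × 0.0960 ≈ 0.02621; observed = 26/2000 ≈ 0.01300.
Coefficient of coincidence = 0.01300/0.02621 ≈ 0.50.

0.50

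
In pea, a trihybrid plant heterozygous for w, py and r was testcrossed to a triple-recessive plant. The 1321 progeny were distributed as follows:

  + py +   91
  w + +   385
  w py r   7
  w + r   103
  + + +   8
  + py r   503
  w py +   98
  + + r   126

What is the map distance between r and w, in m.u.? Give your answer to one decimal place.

15.8 m.u.

The two most frequent reciprocal classes, + py r and w + +, are the parental types, so the F1 was + py r / w + +.
The two rarest classes, w py r and + + +, are the double crossovers. Comparing them with the parentals, only the w allele has switched, so w is the middle locus and the order is r – w – py.
Crossovers in the r–w interval produce the single-crossover classes + py + and w + r (91 + 103 = 194) plus the double crossovers (15).
RF(r–w) = (194 + 15) / 1321 = 209/1321 = 0.1582 → 15.8 m.u.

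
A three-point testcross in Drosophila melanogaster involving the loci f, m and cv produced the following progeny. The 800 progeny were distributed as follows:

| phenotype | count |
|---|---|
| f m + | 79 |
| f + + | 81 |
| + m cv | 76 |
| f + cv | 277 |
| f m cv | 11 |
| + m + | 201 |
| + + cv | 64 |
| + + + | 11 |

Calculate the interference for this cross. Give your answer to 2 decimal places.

The two most frequent reciprocal classes, f + cv and + m +, are the parental types, so the F1 was f + cv / + m +.
The two rarest classes, f m cv and + + +, are the double crossovers. Comparing them with the parentals, only the m allele has switched, so m is the middle locus and the order is f – m – cv.
f–m: (143 + 22)/800 = 0.2062; m–cv: (157 + 22)/800 = 0.2238.
Expected DCO frequency = 0.2062 × 0.2238 ≈ 0.04615; observed = 22/800 ≈ 0.02750.
Coefficient of coincidence = 0.02750/0.04615 ≈ 0.60; interference = 1 − 0.60 = 0.40.

0.40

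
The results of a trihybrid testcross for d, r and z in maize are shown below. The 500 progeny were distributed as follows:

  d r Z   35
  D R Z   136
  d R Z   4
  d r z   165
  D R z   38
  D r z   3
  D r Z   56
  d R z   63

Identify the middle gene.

d

The two most frequent reciprocal classes, d r z and D R Z, are the parental types, so the F1 was d r z / D R Z.
The two rarest classes, D r z and d R Z, are the double crossovers. Comparing them with the parentals, only the d allele has switched, so d is the middle locus and the order is r – d – z.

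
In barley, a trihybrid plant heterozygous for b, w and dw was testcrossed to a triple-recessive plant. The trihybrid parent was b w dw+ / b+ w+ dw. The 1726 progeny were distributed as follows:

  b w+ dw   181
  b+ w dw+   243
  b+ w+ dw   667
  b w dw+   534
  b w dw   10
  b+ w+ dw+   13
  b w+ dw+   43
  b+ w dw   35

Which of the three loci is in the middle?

The two rarest classes, b w dw and b+ w+ dw+, are the double crossovers. Comparing them with the parentals, only the dw allele has switched, so dw is the middle locus and the order is b – dw – w.

dw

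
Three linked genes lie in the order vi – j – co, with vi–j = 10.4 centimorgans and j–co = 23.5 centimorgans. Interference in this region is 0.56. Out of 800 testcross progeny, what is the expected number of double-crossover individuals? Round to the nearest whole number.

9

Map distances give recombination frequencies of 0.104 and 0.235 for the two intervals.
With interference 0.56 (so coincidence = 0.44), expected double-crossover frequency = 0.104 × 0.235 × 0.44 = 0.01075.
Expected number = 0.01075 × 800 = 8.60 ≈ 9.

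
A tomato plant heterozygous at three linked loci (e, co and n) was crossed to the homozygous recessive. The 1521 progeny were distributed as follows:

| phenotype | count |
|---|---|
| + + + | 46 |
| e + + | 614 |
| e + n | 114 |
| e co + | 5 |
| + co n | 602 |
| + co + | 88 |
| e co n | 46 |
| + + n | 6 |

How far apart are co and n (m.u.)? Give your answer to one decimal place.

The two most frequent reciprocal classes, e + + and + co n, are the parental types, so the F1 was e + + / + co n.
The two rarest classes, e co + and + + n, are the double crossovers. Comparing them with the parentals, only the co allele has switched, so co is the middle locus and the order is e – co – n.
Crossovers in the co–n interval produce the single-crossover classes e + n and + co + (114 + 88 = 202) plus the double crossovers (11).
RF(co–n) = (202 + 11) / 1521 = 213/1521 = 0.1400 → 14.0 m.u.

14.0 m.u.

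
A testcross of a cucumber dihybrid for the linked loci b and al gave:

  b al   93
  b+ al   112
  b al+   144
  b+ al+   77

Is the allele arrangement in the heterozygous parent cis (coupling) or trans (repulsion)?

The two most frequent classes are b+ al (112) and b al+ (144); these are the parental (non-recombinant) types.
So the F1 carried b+ al on one chromosome and b al+ on the other — the recessive alleles are on opposite chromosomes (trans / repulsion).

trans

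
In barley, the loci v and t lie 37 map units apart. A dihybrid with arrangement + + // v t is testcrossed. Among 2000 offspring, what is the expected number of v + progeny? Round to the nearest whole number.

A map distance of 37 map units corresponds to a recombination frequency of 0.370.
The F1 is + + / v t, so v + is a recombinant gamete class with expected frequency r/2 = 0.370/2 = 0.1850.
Expected number = 0.1850 × 2000 = 370.00 ≈ 370.

370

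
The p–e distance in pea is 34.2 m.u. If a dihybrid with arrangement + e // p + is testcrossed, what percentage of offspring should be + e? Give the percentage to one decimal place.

A map distance of 34.2 m.u. corresponds to a recombination frequency of 0.342.
The F1 is + e / p +, so + e is a parental gamete class with expected frequency (1 − r)/2 = 0.658/2 = 0.3290.
That is 0.3290 = 32.9% of the progeny.

32.9%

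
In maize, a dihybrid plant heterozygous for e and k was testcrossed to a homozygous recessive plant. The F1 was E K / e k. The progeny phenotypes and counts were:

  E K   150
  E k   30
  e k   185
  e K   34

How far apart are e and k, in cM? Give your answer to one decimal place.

16.0 cM

The recombinant classes are E k and e K: 30 + 34 = 64.
Recombination frequency = 64/399 = 0.1604 ≈ 16.0%, i.e. 16.0 cM.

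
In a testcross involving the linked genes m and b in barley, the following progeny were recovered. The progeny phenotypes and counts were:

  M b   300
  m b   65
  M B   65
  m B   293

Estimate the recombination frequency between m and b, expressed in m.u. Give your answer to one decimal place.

The two most frequent classes, M b (300) and m B (293), are the parental types, so the F1 was M b / m B.
The recombinant classes are M B and m b: 65 + 65 = 130.
Recombination frequency = 130/723 = 0.1798 ≈ 18.0%, i.e. 18.0 m.u.

18.0 m.u.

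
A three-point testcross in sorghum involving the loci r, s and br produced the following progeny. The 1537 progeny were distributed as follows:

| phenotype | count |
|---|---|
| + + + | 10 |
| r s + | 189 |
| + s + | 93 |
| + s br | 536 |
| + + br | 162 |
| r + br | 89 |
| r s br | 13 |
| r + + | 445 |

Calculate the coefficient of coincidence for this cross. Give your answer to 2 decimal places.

The two most frequent reciprocal classes, + s br and r + +, are the parental types, so the F1 was + s br / r + +.
The two rarest classes, r s br and + + +, are the double crossovers. Comparing them with the parentals, only the r allele has switched, so r is the middle locus and the order is br – r – s.
br–r: (182 + 23)/1537 = 0.1334; r–s: (351 + 23)/1537 = 0.2433.
Expected DCO frequency = 0.1334 × 0.2433 ≈ 0.03246; observed = 23/1537 ≈ 0.01496.
Coefficient of coincidence = 0.01496/0.03246 ≈ 0.46.

0.46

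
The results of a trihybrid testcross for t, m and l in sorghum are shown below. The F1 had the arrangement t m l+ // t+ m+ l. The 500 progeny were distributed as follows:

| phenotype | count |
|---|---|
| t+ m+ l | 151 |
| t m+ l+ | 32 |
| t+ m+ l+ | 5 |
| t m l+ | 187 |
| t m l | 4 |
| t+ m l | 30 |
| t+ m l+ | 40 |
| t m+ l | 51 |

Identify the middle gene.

l

The two rarest classes, t m l and t+ m+ l+, are the double crossovers. Comparing them with the parentals, only the l allele has switched, so l is the middle locus and the order is m – l – t.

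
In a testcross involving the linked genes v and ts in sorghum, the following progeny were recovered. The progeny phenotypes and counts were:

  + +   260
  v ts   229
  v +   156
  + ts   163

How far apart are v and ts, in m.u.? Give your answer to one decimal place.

The two most frequent classes, + + (260) and v ts (229), are the parental types, so the F1 was + + / v ts.
The recombinant classes are + ts and v +: 163 + 156 = 319.
Recombination frequency = 319/808 = 0.3948 ≈ 39.5%, i.e. 39.5 m.u.

39.5 m.u.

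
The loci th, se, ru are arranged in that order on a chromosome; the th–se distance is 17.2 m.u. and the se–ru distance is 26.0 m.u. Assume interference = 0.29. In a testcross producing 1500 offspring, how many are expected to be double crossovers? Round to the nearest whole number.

Map distances give recombination frequencies of 0.172 and 0.260 for the two intervals.
With interference 0.29 (so coincidence = 0.71), expected double-crossover frequency = 0.172 × 0.260 × 0.71 = 0.03175.
Expected number = 0.03175 × 1500 = 47.63 ≈ 48.

48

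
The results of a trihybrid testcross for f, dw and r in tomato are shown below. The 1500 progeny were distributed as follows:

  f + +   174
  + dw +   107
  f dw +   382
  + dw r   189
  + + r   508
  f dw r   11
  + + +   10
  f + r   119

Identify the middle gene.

r

The two most frequent reciprocal classes, f dw + and + + r, are the parental types, so the F1 was f dw + / + + r.
The two rarest classes, f dw r and + + +, are the double crossovers. Comparing them with the parentals, only the r allele has switched, so r is the middle locus and the order is dw – r – f.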